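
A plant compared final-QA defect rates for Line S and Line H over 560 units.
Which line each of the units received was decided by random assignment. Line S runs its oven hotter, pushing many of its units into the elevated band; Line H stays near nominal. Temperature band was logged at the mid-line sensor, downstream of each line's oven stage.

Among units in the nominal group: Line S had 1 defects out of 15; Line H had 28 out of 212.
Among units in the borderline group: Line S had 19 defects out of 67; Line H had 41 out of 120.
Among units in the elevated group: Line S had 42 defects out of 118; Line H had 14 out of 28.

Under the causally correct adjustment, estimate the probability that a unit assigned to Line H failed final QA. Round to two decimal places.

0.23

The in-process temperature band-specific comparison favours Line S throughout, but the pooled figures favour Line H. The question is whether to condition on in-process temperature band.
The distribution of in-process temperature band is itself part of what the line does — it is an intermediate outcome. Holding it fixed would remove that part of the effect; the total effect is the pooled difference.
So P(outcome | do(Line H)) is just the pooled rate for Line H: 83/360 = 0.231.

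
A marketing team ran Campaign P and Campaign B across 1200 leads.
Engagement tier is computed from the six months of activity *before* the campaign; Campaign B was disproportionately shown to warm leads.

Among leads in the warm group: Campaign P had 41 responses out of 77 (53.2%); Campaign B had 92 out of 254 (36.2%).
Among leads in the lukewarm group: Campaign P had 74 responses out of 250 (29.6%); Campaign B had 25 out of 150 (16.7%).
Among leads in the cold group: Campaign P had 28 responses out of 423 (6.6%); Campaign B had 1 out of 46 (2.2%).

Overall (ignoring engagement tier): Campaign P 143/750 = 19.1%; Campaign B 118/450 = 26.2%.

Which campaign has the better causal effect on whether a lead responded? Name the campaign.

Campaign P

The engagement tier-specific comparison favours Campaign P throughout, but the pooled figures favour Campaign B. The question is whether to condition on engagement tier.
Since engagement tier is a pre-existing factor (not a product of the campaign) and it affects the outcome on its own, it is a confounder. The stratified rates, not the pooled rate, identify the causal effect.
Within each level — warm: 53.2% vs 36.2%; lukewarm: 29.6% vs 16.7%; cold: 6.6% vs 2.2% — Campaign P is higher every time.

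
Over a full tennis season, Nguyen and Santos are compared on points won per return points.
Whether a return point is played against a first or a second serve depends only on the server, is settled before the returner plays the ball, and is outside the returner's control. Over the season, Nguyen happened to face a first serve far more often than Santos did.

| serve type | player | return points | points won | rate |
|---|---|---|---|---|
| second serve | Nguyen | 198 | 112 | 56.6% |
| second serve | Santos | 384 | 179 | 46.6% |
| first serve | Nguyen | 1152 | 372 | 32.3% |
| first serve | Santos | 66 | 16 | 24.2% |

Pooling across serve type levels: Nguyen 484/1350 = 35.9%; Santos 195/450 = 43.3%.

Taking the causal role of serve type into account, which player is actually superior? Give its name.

The serve type-specific comparison favours Nguyen throughout, but the pooled figures favour Santos. The question is whether to condition on serve type.
Serve type satisfies the back-door criterion: it is not a descendant of the player, and it blocks the spurious path from player to outcome. Adjusting for it (i.e., using the within-serve type rates) gives the causal effect.
Within each level — second serve: 56.6% vs 46.6%; first serve: 32.3% vs 24.2% — Nguyen is higher every time.

Nguyen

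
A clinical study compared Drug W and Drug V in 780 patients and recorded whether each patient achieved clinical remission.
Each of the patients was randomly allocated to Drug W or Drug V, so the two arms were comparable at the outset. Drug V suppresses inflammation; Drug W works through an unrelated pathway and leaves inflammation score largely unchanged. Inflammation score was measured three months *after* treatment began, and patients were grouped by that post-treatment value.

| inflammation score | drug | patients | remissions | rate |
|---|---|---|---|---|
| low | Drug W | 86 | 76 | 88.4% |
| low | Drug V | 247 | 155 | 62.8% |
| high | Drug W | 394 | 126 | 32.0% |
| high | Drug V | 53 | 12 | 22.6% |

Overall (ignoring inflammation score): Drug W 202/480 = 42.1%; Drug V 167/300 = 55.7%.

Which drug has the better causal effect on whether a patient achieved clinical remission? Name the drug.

Stratifying would compare drugs among patients the drugs themselves sorted into inflammation score groups — a form of selection on an intermediate. The unconditioned pooled rates give the total causal effect.
Pooled: Drug W 42.1% vs Drug V 55.7%; Drug V is higher overall.

Drug V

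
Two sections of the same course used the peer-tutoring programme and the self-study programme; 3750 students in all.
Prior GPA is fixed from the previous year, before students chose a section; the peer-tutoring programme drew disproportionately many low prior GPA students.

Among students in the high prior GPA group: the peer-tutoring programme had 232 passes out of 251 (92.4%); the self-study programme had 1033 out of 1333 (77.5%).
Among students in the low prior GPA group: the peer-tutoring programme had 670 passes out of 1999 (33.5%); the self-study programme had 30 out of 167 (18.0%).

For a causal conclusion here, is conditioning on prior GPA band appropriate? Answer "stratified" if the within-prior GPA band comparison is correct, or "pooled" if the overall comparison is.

Since prior GPA band is a pre-existing factor (not a product of the teaching method) and it affects the outcome on its own, it is a confounder. The stratified rates, not the pooled rate, identify the causal effect.
Within each level — high prior GPA: 92.4% vs 77.5%; low prior GPA: 33.5% vs 18.0% — the peer-tutoring programme is higher every time.

stratified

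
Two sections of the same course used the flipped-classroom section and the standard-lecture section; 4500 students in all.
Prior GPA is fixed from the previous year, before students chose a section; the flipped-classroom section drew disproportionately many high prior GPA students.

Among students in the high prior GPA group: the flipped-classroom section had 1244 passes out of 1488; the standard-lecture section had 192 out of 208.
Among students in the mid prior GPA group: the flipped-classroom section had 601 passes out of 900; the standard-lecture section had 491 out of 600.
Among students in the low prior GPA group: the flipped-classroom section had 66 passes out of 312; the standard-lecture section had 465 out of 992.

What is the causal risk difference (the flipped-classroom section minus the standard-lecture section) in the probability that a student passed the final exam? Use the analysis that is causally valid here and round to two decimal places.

Prior GPA band differs across teaching methods for reasons unrelated to any effect of the teaching method itself, and it separately predicts the outcome — a classic confounder. We must compare within prior GPA band levels.
Adjusting over the population distribution of prior GPA band: 0.377·(0.836−0.923) + 0.333·(0.668−0.818) + 0.290·(0.212−0.469) = -0.158.

-0.16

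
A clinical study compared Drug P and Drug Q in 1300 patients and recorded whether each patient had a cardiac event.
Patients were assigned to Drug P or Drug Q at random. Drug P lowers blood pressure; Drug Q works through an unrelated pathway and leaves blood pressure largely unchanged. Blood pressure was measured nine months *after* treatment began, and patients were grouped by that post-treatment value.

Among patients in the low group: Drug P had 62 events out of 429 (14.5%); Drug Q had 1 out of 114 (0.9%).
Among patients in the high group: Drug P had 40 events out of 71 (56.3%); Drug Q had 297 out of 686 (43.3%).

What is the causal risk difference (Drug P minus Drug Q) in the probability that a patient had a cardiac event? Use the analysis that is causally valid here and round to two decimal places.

Blood pressure is downstream of the drug. One should not condition on a consequence of treatment, so the overall rates are the right comparison.
The causal difference is the pooled difference: 0.204 − 0.372 = -0.169.

-0.17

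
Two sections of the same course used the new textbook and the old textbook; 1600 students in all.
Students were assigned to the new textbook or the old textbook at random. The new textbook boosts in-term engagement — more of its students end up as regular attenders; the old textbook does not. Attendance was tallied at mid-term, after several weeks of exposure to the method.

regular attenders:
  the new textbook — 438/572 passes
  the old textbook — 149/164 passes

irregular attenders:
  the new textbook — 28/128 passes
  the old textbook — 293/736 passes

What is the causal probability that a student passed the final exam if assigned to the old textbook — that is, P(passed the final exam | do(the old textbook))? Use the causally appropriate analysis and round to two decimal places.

0.49

Stratifying would compare teaching methods among students the teaching methods themselves sorted into mid-term attendance groups — a form of selection on an intermediate. The unconditioned pooled rates give the total causal effect.
So P(outcome | do(the old textbook)) is just the pooled rate for the old textbook: 442/900 = 0.491.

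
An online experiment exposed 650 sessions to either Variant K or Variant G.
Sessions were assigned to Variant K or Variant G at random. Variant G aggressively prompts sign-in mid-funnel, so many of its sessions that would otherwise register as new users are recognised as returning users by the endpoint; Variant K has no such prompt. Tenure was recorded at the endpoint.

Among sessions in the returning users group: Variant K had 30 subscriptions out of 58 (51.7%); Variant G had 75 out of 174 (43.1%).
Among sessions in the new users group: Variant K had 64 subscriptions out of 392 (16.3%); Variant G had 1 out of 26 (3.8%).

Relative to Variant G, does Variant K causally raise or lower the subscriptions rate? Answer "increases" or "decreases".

The stratified and pooled comparisons disagree (Variant K wins within each user tenure; Variant G wins overall), so the answer turns on the causal role of user tenure.
User tenure is downstream of the variant. One should not condition on a consequence of treatment, so the overall rates are the right comparison.
Pooled: Variant K 20.9% vs Variant G 38.0%; Variant G is higher overall.

decreases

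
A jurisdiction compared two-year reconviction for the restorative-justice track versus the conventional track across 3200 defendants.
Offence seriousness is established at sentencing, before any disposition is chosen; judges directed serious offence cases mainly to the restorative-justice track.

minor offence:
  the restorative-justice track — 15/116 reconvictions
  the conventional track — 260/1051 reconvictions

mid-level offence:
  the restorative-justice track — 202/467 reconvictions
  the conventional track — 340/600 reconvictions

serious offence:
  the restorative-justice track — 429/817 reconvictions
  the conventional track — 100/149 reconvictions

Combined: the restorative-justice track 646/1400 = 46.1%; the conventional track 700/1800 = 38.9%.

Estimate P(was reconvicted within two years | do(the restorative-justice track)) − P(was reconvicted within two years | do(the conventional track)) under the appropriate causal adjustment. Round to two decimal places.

-0.13

Since offence seriousness is a pre-existing factor (not a product of the disposition) and it affects the outcome on its own, it is a confounder. The stratified rates, not the pooled rate, identify the causal effect.
Adjusting over the population distribution of offence seriousness: 0.365·(0.129−0.247) + 0.333·(0.433−0.567) + 0.302·(0.525−0.671) = -0.132.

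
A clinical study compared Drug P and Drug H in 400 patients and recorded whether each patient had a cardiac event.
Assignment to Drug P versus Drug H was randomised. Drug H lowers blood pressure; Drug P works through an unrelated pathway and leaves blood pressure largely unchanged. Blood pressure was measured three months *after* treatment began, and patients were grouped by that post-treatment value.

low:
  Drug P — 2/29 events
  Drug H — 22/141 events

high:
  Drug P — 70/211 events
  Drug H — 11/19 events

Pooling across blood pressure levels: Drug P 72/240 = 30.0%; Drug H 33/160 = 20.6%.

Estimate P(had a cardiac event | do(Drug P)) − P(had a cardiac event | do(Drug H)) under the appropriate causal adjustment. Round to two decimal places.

+0.09

Drug P is lower inside every blood pressure stratum but Drug H is lower in aggregate. Whether to stratify depends on how blood pressure relates to the drug.
Blood pressure here is a post-treatment variable shaped by the drug; conditioning on it would introduce bias rather than remove it. The overall comparison is the causal one.
The causal difference is the pooled difference: 0.300 − 0.206 = +0.094.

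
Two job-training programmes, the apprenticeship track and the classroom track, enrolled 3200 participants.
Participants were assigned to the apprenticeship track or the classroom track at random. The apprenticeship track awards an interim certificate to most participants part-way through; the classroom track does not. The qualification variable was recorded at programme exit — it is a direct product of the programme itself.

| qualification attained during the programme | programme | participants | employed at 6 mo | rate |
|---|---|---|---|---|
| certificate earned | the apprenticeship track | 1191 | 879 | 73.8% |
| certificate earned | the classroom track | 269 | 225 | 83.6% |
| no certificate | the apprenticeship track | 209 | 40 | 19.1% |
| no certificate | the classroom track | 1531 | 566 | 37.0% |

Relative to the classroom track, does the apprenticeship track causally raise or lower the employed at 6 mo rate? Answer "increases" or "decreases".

Qualification attained during the programme is downstream of the programme. One should not condition on a consequence of treatment, so the overall rates are the right comparison.
Pooled: the apprenticeship track 65.6% vs the classroom track 43.9%; the apprenticeship track is higher overall.

increases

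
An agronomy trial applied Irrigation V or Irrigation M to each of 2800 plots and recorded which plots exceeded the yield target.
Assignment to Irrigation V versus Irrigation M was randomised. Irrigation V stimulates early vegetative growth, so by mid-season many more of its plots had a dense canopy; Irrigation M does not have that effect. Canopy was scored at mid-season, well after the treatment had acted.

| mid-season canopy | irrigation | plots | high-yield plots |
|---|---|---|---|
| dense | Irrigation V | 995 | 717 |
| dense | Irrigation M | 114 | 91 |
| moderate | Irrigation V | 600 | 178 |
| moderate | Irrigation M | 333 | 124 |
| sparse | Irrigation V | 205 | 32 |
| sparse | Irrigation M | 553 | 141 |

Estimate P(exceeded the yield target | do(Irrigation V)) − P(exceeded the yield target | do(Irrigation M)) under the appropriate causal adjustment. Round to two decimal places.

+0.16

Because the irrigation influences mid-season canopy, mid-season canopy is a post-treatment mediator, not a confounder. Stratifying on it would bias the estimate; the causal effect is the crude pooled difference.
The causal difference is the pooled difference: 0.515 − 0.356 = +0.159.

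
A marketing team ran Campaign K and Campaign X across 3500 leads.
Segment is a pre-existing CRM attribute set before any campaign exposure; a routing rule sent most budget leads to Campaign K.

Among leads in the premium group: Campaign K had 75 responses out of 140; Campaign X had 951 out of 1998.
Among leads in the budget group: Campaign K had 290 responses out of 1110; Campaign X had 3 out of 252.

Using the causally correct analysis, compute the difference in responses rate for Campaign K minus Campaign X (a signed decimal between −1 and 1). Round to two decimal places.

Campaign K is higher inside every customer segment stratum but Campaign X is higher in aggregate. Whether to stratify depends on how customer segment relates to the campaign.
Nothing the campaign does changes customer segment; the imbalance is an allocation artefact. With customer segment also predicting the outcome, the pooled figure is confounded, and the within-stratum comparison is the causal one.
Adjusting over the population distribution of customer segment: 0.611·(0.536−0.476) + 0.389·(0.261−0.012) = +0.134.

+0.13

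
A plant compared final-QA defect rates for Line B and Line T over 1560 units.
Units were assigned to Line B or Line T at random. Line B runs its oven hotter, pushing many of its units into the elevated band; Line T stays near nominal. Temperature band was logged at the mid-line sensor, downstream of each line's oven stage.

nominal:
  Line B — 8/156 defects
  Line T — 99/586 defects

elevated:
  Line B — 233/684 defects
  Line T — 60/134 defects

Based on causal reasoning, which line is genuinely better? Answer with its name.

Line T

Line B is lower inside every in-process temperature band stratum but Line T is lower in aggregate. Whether to stratify depends on how in-process temperature band relates to the line.
In-process temperature band here is a post-treatment variable shaped by the line; conditioning on it would introduce bias rather than remove it. The overall comparison is the causal one.
Pooled: Line B 28.7% vs Line T 22.1%; Line T is lower overall.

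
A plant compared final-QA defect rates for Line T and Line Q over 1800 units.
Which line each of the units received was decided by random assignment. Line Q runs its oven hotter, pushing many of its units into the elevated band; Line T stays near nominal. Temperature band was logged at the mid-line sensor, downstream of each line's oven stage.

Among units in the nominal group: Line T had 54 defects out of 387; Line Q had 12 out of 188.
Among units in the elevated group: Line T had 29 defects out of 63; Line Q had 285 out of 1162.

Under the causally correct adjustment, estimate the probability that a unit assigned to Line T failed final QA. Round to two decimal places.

Line Q is lower inside every in-process temperature band stratum but Line T is lower in aggregate. Whether to stratify depends on how in-process temperature band relates to the line.
Because the line influences in-process temperature band, in-process temperature band is a post-treatment mediator, not a confounder. Stratifying on it would bias the estimate; the causal effect is the crude pooled difference.
So P(outcome | do(Line T)) is just the pooled rate for Line T: 83/450 = 0.184.

0.18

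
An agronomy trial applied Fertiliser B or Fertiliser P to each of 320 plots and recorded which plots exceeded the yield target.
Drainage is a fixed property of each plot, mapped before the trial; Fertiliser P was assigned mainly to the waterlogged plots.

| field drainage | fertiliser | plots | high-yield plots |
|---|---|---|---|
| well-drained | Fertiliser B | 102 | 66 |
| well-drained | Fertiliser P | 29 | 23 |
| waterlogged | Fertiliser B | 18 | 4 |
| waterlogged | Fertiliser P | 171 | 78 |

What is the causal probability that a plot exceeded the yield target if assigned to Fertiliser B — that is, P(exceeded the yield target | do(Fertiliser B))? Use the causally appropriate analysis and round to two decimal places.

0.40

Fertiliser P is higher inside every field drainage stratum but Fertiliser B is higher in aggregate. Whether to stratify depends on how field drainage relates to the fertiliser.
Field drainage differs across fertilisers for reasons unrelated to any effect of the fertiliser itself, and it separately predicts the outcome — a classic confounder. We must compare within field drainage levels.
Standardising Fertiliser B to the population field drainage mix: 0.409·66/102 + 0.591·4/18 = 0.396.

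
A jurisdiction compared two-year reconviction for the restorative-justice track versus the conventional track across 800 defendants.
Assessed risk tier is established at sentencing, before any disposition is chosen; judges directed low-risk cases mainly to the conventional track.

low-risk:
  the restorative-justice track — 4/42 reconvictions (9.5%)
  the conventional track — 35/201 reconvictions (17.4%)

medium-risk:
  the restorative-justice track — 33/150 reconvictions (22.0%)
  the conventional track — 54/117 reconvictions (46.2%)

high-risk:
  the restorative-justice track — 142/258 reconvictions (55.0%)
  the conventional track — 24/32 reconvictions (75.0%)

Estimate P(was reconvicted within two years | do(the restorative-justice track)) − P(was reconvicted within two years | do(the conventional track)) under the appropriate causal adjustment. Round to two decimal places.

-0.18

Since assessed risk tier is a pre-existing factor (not a product of the disposition) and it affects the outcome on its own, it is a confounder. The stratified rates, not the pooled rate, identify the causal effect.
Adjusting over the population distribution of assessed risk tier: 0.304·(0.095−0.174) + 0.334·(0.220−0.462) + 0.362·(0.550−0.750) = -0.177.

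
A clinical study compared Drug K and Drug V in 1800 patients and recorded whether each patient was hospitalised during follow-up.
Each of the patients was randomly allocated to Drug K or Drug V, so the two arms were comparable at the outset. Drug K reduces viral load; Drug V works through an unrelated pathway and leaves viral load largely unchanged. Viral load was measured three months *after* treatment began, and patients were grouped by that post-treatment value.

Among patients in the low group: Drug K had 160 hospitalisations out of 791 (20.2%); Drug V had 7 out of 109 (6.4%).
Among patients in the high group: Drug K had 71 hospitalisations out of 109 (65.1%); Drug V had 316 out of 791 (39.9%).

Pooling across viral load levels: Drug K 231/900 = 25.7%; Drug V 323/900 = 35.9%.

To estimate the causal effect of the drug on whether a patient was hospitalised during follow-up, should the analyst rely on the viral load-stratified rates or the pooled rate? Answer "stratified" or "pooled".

pooled

The viral load-specific comparison favours Drug V throughout, but the pooled figures favour Drug K. The question is whether to condition on viral load.
Viral load lies on the pathway drug → viral load → outcome, so adjusting for it blocks the indirect effect. For the total causal effect of drug, use the unadjusted pooled rates.
Pooled: Drug K 25.7% vs Drug V 35.9%; Drug K is lower overall.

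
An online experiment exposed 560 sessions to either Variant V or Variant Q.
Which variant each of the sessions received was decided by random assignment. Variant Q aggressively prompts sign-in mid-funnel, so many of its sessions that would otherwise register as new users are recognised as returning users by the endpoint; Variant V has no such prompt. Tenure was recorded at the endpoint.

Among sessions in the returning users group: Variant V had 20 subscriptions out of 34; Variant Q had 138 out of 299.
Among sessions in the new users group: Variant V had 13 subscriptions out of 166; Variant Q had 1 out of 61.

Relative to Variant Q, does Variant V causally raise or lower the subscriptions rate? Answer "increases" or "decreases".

User tenure is downstream of the variant. One should not condition on a consequence of treatment, so the overall rates are the right comparison.
Pooled: Variant V 16.5% vs Variant Q 38.6%; Variant Q is higher overall.

decreases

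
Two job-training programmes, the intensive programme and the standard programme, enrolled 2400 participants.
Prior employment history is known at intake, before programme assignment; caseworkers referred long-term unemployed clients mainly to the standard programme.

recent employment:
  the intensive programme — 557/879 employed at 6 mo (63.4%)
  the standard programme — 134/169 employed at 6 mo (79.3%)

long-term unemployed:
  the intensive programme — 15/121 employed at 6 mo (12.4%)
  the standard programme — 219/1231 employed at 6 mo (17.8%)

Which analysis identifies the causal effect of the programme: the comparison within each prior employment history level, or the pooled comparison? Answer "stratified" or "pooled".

The stratified and pooled comparisons disagree (the standard programme wins within each prior employment history; the intensive programme wins overall), so the answer turns on the causal role of prior employment history.
The imbalance in prior employment history arose from how participants were allocated, not from anything the programme did; and prior employment history independently affects the outcome. The pooled gap is confounded — condition on prior employment history.
Within each level — recent employment: 63.4% vs 79.3%; long-term unemployed: 12.4% vs 17.8% — the standard programme is higher every time.

stratified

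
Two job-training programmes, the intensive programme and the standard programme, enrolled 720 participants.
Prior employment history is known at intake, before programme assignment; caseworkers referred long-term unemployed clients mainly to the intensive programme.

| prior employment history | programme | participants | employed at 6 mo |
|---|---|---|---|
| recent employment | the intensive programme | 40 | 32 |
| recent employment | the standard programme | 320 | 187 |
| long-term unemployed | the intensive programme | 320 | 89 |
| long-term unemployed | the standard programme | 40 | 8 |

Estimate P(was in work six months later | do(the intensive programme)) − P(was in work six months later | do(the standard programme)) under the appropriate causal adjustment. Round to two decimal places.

The prior employment history-specific comparison favours the intensive programme throughout, but the pooled figures favour the standard programme. The question is whether to condition on prior employment history.
Here prior employment history is a common cause — it drives both which programme a case falls under and the outcome. The crude comparison mixes populations; the stratum-specific rates are the causally relevant ones.
Adjusting over the population distribution of prior employment history: 0.500·(0.800−0.584) + 0.500·(0.278−0.200) = +0.147.

+0.15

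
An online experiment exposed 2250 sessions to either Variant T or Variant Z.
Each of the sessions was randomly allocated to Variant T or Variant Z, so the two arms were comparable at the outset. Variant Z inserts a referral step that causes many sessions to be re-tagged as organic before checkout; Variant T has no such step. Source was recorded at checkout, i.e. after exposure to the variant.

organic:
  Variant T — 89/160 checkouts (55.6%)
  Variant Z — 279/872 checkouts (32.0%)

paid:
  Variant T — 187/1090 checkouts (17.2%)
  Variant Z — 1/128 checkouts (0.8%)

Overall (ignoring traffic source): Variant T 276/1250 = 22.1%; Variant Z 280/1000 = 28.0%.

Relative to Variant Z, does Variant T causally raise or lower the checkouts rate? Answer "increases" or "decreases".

Within every traffic source level Variant T has the higher rate, yet pooled Variant Z does — Simpson's reversal.
Traffic source here is a post-treatment variable shaped by the variant; conditioning on it would introduce bias rather than remove it. The overall comparison is the causal one.
Pooled: Variant T 22.1% vs Variant Z 28.0%; Variant Z is higher overall.

decreases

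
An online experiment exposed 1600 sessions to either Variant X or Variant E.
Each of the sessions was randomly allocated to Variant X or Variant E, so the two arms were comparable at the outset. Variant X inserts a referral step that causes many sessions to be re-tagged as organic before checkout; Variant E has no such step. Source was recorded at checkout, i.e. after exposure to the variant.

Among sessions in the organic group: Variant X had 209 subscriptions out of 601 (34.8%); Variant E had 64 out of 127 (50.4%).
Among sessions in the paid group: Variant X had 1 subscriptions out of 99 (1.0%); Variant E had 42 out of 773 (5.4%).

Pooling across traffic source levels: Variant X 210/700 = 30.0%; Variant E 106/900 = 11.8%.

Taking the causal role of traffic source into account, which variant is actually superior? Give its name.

Variant X

The stratified and pooled comparisons disagree (Variant E wins within each traffic source; Variant X wins overall), so the answer turns on the causal role of traffic source.
Stratifying would compare variants among sessions the variants themselves sorted into traffic source groups — a form of selection on an intermediate. The unconditioned pooled rates give the total causal effect.
Pooled: Variant X 30.0% vs Variant E 11.8%; Variant X is higher overall.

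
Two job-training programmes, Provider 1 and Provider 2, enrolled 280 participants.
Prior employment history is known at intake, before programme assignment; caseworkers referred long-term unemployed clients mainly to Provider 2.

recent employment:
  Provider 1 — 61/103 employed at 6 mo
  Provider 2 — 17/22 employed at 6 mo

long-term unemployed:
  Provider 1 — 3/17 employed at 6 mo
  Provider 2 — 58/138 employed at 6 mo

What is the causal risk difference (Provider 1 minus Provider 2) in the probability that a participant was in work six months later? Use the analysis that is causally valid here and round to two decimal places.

-0.22

Within every prior employment history level Provider 2 has the higher rate, yet pooled Provider 1 does — Simpson's reversal.
The imbalance in prior employment history arose from how participants were allocated, not from anything the programme did; and prior employment history independently affects the outcome. The pooled gap is confounded — condition on prior employment history.
Adjusting over the population distribution of prior employment history: 0.446·(0.592−0.773) + 0.554·(0.176−0.420) = -0.216.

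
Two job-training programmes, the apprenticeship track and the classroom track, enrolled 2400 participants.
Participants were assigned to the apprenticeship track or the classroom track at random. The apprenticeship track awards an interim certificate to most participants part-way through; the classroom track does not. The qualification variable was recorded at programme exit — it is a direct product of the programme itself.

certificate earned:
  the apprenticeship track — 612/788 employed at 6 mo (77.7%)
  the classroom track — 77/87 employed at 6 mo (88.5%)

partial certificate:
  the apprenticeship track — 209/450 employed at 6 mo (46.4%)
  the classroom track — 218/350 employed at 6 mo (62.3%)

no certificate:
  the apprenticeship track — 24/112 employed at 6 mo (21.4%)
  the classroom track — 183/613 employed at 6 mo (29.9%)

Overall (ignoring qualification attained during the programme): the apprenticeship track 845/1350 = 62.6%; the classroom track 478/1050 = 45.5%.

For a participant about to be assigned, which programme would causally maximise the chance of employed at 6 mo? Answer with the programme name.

Qualification attained during the programme here is a post-treatment variable shaped by the programme; conditioning on it would introduce bias rather than remove it. The overall comparison is the causal one.
Pooled: the apprenticeship track 62.6% vs the classroom track 45.5%; the apprenticeship track is higher overall.

the apprenticeship track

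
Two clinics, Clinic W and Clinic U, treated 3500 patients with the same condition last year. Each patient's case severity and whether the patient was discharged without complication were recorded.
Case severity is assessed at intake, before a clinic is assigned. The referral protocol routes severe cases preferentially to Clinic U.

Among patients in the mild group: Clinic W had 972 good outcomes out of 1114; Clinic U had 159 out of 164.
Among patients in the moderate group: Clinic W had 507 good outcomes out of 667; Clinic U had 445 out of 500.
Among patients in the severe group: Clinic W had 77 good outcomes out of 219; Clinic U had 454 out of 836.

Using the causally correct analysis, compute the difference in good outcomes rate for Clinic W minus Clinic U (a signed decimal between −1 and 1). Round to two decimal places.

Case severity satisfies the back-door criterion: it is not a descendant of the clinic, and it blocks the spurious path from clinic to outcome. Adjusting for it (i.e., using the within-case severity rates) gives the causal effect.
Adjusting over the population distribution of case severity: 0.365·(0.873−0.970) + 0.333·(0.760−0.890) + 0.301·(0.352−0.543) = -0.136.

-0.14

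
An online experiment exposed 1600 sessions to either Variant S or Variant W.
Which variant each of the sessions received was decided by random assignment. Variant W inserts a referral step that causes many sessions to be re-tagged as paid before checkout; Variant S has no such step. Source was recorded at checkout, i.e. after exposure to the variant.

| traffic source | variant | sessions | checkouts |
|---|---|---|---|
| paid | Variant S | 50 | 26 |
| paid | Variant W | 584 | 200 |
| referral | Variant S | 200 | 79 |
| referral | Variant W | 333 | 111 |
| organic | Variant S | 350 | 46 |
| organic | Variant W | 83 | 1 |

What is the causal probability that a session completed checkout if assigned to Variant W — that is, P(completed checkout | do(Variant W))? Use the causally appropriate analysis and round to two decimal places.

Traffic source lies on the pathway variant → traffic source → outcome, so adjusting for it blocks the indirect effect. For the total causal effect of variant, use the unadjusted pooled rates.
So P(outcome | do(Variant W)) is just the pooled rate for Variant W: 312/1000 = 0.312.

0.31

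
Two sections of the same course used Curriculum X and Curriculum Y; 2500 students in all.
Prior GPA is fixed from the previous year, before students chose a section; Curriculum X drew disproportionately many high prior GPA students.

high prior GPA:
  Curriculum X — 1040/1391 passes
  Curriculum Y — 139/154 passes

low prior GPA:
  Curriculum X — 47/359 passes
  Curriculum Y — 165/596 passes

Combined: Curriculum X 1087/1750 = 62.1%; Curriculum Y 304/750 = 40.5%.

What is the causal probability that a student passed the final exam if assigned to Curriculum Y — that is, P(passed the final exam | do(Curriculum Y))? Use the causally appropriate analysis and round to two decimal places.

Prior GPA band is set before the teaching method has any effect — it is not caused by the teaching method — and it independently drives the outcome. That makes it a confounder, so the causal comparison is within prior GPA band levels.
Standardising Curriculum Y to the population prior GPA band mix: 0.618·139/154 + 0.382·165/596 = 0.664.

0.66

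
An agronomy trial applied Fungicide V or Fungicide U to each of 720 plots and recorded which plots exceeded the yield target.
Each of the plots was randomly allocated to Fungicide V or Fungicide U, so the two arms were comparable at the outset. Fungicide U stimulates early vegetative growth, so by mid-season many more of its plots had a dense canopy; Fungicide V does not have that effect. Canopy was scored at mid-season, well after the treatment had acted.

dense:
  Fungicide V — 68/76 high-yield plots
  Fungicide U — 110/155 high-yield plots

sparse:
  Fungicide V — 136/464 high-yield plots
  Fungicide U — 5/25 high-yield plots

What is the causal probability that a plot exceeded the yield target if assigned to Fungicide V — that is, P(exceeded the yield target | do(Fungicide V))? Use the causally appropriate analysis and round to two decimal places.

The stratified and pooled comparisons disagree (Fungicide V wins within each mid-season canopy; Fungicide U wins overall), so the answer turns on the causal role of mid-season canopy.
The distribution of mid-season canopy is itself part of what the fungicide does — it is an intermediate outcome. Holding it fixed would remove that part of the effect; the total effect is the pooled difference.
So P(outcome | do(Fungicide V)) is just the pooled rate for Fungicide V: 204/540 = 0.378.

0.38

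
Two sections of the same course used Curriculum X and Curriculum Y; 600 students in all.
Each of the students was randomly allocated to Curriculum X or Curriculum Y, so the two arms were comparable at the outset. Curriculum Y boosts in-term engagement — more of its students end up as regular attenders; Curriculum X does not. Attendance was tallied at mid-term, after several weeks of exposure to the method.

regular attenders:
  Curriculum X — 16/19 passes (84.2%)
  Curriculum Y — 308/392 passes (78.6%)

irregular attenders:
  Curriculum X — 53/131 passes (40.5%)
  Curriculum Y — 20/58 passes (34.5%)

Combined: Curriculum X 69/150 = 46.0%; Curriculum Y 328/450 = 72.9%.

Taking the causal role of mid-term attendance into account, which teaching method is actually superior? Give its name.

Curriculum Y

The distribution of mid-term attendance is itself part of what the teaching method does — it is an intermediate outcome. Holding it fixed would remove that part of the effect; the total effect is the pooled difference.
Pooled: Curriculum X 46.0% vs Curriculum Y 72.9%; Curriculum Y is higher overall.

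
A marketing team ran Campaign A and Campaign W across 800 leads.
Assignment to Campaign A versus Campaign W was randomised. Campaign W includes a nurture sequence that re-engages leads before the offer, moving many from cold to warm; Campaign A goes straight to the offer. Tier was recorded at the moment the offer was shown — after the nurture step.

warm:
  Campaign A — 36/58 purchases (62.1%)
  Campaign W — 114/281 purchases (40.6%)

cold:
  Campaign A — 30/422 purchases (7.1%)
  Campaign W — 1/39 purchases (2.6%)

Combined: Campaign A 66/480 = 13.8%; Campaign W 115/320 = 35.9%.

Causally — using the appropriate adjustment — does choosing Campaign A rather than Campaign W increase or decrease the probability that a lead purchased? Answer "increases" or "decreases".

Within every engagement tier level Campaign A has the higher rate, yet pooled Campaign W does — Simpson's reversal.
Engagement tier here is a post-treatment variable shaped by the campaign; conditioning on it would introduce bias rather than remove it. The overall comparison is the causal one.
Pooled: Campaign A 13.8% vs Campaign W 35.9%; Campaign W is higher overall.

decreases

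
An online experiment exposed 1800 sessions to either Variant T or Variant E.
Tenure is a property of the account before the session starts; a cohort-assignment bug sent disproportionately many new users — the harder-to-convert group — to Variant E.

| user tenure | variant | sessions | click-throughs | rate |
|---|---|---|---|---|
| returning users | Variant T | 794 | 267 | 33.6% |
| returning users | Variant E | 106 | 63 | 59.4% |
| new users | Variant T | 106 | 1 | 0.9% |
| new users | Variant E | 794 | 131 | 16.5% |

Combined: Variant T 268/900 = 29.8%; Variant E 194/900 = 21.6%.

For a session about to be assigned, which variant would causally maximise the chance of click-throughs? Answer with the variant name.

Nothing the variant does changes user tenure; the imbalance is an allocation artefact. With user tenure also predicting the outcome, the pooled figure is confounded, and the within-stratum comparison is the causal one.
Within each level — returning users: 33.6% vs 59.4%; new users: 0.9% vs 16.5% — Variant E is higher every time.

Variant E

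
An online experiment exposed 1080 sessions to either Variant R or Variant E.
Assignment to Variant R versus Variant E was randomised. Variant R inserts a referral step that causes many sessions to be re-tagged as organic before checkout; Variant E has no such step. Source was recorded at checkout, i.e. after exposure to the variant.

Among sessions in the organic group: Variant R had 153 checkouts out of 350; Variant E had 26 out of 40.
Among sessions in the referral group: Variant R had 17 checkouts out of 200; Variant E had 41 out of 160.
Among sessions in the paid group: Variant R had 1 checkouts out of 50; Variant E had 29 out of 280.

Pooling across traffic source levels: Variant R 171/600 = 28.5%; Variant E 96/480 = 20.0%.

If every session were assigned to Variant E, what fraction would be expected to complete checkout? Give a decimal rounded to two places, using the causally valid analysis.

Traffic source lies on the pathway variant → traffic source → outcome, so adjusting for it blocks the indirect effect. For the total causal effect of variant, use the unadjusted pooled rates.
So P(outcome | do(Variant E)) is just the pooled rate for Variant E: 96/480 = 0.200.

0.20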